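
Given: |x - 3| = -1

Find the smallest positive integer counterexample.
Testing positive integers:
x = 1: LHS = |1 - 3| = |-2| = 2; 2 = -1 — FAILS  ← smallest positive counterexample

Answer: x = 1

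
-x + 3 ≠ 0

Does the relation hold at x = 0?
x = 0: LHS = -0 + 3 = 3; 3 ≠ 0 — holds

The relation is satisfied at x = 0.

Answer: Yes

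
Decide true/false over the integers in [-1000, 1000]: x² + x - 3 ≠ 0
Track d = LHS − RHS over the integers in [-1000, 1000]. Equality would need d = 0, but d changes sign only between consecutive integers, jumping over 0:
x = -3: LHS = (-3)² + (-3) - 3 = 3; 3 ≠ 0 — holds  (d = 3)
x = -2: LHS = (-2)² + (-2) - 3 = -1; -1 ≠ 0 — holds  (d = -1)
x = 1: LHS = 1² + 1 - 3 = -1; -1 ≠ 0 — holds  (d = -1)
x = 2: LHS = 2² + 2 - 3 = 3; 3 ≠ 0 — holds  (d = 3)
Away from these crossings d keeps a constant sign, and checking every integer in [-1000, 1000] confirms d ≠ 0 throughout. Hence the two sides are never equal, so the relation holds for every integer in [-1000, 1000].

No counterexample exists.

Answer: True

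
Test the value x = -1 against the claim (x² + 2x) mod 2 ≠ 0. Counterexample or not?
Substitute x = -1 into the relation:
x = -1: LHS = ((-1)² + 2·(-1)) mod 2 = (-1) mod 2 = 1; 1 ≠ 0 — holds

The claim holds here, so x = -1 is not a counterexample. (A counterexample exists elsewhere, e.g. x = 0.)

Answer: No, x = -1 is not a counterexample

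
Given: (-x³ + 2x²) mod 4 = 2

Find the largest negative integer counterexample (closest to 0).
Testing negative integers from -1 downward:
x = -1: LHS = (-(-1)³ + 2·(-1)²) mod 4 = 3 mod 4 = 3; 3 = 2 — FAILS  ← closest negative counterexample to 0

Answer: x = -1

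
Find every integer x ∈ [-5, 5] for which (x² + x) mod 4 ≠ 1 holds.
For a polynomial with integer coefficients, its value mod 4 depends only on x mod 4, so it suffices to check one representative of each residue class, x = 0, 1, 2, 3:
x = 0: LHS = (0² + 0) mod 4 = 0 mod 4 = 0; 0 ≠ 1 — holds
x = 1: LHS = (1² + 1) mod 4 = 2 mod 4 = 2; 2 ≠ 1 — holds
x = 2: LHS = (2² + 2) mod 4 = 6 mod 4 = 2; 2 ≠ 1 — holds
x = 3: LHS = (3² + 3) mod 4 = 12 mod 4 = 0; 0 ≠ 1 — holds
The relation holds in every residue class, so the relation holds for every integer in [-5, 5].

Answer: All integers in [-5, 5]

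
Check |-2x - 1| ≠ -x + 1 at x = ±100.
x = 100: LHS = |-2·100 - 1| = |-201| = 201, RHS = -100 + 1 = -99; 201 ≠ -99 — holds
x = -100: LHS = |-2·(-100) - 1| = |199| = 199, RHS = -(-100) + 1 = 101; 199 ≠ 101 — holds

Answer: Yes, holds for both x = 100 and x = -100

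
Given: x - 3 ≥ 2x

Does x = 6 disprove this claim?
Substitute x = 6 into the relation:
x = 6: LHS = 6 - 3 = 3, RHS = 2·6 = 12; 3 ≥ 12 — FAILS

Since the claim fails at x = 6, this value is a counterexample.

Answer: Yes, x = 6 is a counterexample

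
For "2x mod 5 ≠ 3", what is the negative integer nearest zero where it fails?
Testing negative integers from -1 downward:
x = -1: LHS = (2·(-1)) mod 5 = (-2) mod 5 = 3; 3 ≠ 3 — FAILS  ← closest negative counterexample to 0

Answer: x = -1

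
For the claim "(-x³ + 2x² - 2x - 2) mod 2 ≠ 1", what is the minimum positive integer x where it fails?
Testing positive integers:
x = 1: LHS = (-1³ + 2·1² - 2·1 - 2) mod 2 = (-3) mod 2 = 1; 1 ≠ 1 — FAILS  ← smallest positive counterexample

Answer: x = 1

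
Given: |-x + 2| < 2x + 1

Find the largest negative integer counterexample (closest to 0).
Testing negative integers from -1 downward:
x = -1: LHS = |-(-1) + 2| = |3| = 3, RHS = 2·(-1) + 1 = -1; 3 < -1 — FAILS  ← closest negative counterexample to 0

Answer: x = -1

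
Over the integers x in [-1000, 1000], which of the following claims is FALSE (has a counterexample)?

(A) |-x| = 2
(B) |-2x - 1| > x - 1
(A) x = 0: LHS = |-0| = |0| = 0; 0 = 2 — FAILS

(B) Over all integers in [-1000, 1000], LHS − RHS is smallest at x = 0, where it equals 2:
x = 0: LHS = |-2·0 - 1| = |-1| = 1, RHS = 0 - 1 = -1; 1 > -1 — holds
At the ends of the range:
x = -1000: LHS = |-2·(-1000) - 1| = |1999| = 1999, RHS = (-1000) - 1 = -1001; 1999 > -1001 — holds
x = 1000: LHS = |-2·1000 - 1| = |-2001| = 2001, RHS = 1000 - 1 = 999; 2001 > 999 — holds
Hence LHS − RHS is never zero or negative, i.e. LHS > RHS throughout, so the relation holds for every integer in [-1000, 1000].

Only (A) has a counterexample.

Answer: A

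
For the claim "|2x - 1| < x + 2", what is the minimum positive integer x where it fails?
Testing positive integers:
x = 1: LHS = |2·1 - 1| = |1| = 1, RHS = 1 + 2 = 3; 1 < 3 — holds
x = 2: LHS = |2·2 - 1| = |3| = 3, RHS = 2 + 2 = 4; 3 < 4 — holds
x = 3: LHS = |2·3 - 1| = |5| = 5, RHS = 3 + 2 = 5; 5 < 5 — FAILS  ← smallest positive counterexample

Answer: x = 3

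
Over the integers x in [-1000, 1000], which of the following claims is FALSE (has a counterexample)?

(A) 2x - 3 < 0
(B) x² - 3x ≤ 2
(A) x = 2: LHS = 2·2 - 3 = 1; 1 < 0 — FAILS
(B) x = -1: LHS = (-1)² - 3·(-1) = 4; 4 ≤ 2 — FAILS

Answer: Both A and B are false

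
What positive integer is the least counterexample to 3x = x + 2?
Testing positive integers:
x = 1: LHS = 3·1 = 3, RHS = 1 + 2 = 3; 3 = 3 — holds
x = 2: LHS = 3·2 = 6, RHS = 2 + 2 = 4; 6 = 4 — FAILS  ← smallest positive counterexample

Answer: x = 2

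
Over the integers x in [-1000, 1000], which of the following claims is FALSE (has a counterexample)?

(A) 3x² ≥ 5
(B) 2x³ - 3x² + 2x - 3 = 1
(A) x = 0: LHS = 3·0² = 0; 0 ≥ 5 — FAILS
(B) x = 0: LHS = 2·0³ - 3·0² + 2·0 - 3 = -3; -3 = 1 — FAILS

Answer: Both A and B are false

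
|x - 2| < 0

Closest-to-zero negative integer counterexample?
Testing negative integers from -1 downward:
x = -1: LHS = |(-1) - 2| = |-3| = 3; 3 < 0 — FAILS  ← closest negative counterexample to 0

Answer: x = -1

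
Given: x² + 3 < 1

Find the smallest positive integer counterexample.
Testing positive integers:
x = 1: LHS = 1² + 3 = 4; 4 < 1 — FAILS  ← smallest positive counterexample

Answer: x = 1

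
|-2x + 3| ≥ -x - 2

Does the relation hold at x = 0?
x = 0: LHS = |-2·0 + 3| = |3| = 3, RHS = -0 - 2 = -2; 3 ≥ -2 — holds

The relation is satisfied at x = 0.

Answer: Yes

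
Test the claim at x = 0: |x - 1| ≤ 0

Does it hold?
x = 0: LHS = |0 - 1| = |-1| = 1; 1 ≤ 0 — FAILS

The relation fails at x = 0, so x = 0 is a counterexample.

Answer: No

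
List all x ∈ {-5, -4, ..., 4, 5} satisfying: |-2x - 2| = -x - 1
Holds for: {-1}
Fails for: {-5, -4, -3, -2, 0, 1, 2, 3, 4, 5}

Answer: {-1}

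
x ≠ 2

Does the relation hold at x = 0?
x = 0: 0 ≠ 2 — holds

The relation is satisfied at x = 0.

Answer: Yes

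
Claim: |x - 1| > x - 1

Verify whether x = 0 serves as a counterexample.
Substitute x = 0 into the relation:
x = 0: LHS = |0 - 1| = |-1| = 1, RHS = 0 - 1 = -1; 1 > -1 — holds

The claim holds here, so x = 0 is not a counterexample. (A counterexample exists elsewhere, e.g. x = 1.)

Answer: No, x = 0 is not a counterexample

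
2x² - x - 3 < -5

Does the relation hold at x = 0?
x = 0: LHS = 2·0² - 0 - 3 = -3; -3 < -5 — FAILS

The relation fails at x = 0, so x = 0 is a counterexample.

Answer: No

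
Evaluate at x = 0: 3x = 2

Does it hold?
x = 0: LHS = 3·0 = 0; 0 = 2 — FAILS

The relation fails at x = 0, so x = 0 is a counterexample.

Answer: No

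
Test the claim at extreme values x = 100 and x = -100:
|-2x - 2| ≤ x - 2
x = 100: LHS = |-2·100 - 2| = |-202| = 202, RHS = 100 - 2 = 98; 202 ≤ 98 — FAILS
x = -100: LHS = |-2·(-100) - 2| = |198| = 198, RHS = (-100) - 2 = -102; 198 ≤ -102 — FAILS

Answer: No, fails for both x = 100 and x = -100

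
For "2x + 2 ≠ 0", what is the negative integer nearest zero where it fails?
Testing negative integers from -1 downward:
x = -1: LHS = 2·(-1) + 2 = 0; 0 ≠ 0 — FAILS  ← closest negative counterexample to 0

Answer: x = -1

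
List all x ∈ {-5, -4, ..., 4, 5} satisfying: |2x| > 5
Holds for: {-5, -4, -3, 3, 4, 5}
Fails for: {-2, -1, 0, 1, 2}

Answer: {-5, -4, -3, 3, 4, 5}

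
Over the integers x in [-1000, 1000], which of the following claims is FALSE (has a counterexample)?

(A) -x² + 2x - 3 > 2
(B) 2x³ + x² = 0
(A) x = 0: LHS = -0² + 2·0 - 3 = -3; -3 > 2 — FAILS
(B) x = 1: LHS = 2·1³ + 1² = 3; 3 = 0 — FAILS

Answer: Both A and B are false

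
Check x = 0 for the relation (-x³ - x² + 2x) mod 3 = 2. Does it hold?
x = 0: LHS = (-0³ - 0² + 2·0) mod 3 = 0 mod 3 = 0; 0 = 2 — FAILS

The relation fails at x = 0, so x = 0 is a counterexample.

Answer: No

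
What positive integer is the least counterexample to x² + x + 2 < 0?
Testing positive integers:
x = 1: LHS = 1² + 1 + 2 = 4; 4 < 0 — FAILS  ← smallest positive counterexample

Answer: x = 1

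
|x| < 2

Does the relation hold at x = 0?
x = 0: LHS = |0| = 0; 0 < 2 — holds

The relation is satisfied at x = 0.

Answer: Yes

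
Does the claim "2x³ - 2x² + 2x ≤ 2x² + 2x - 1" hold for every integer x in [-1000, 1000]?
The claim fails at x = 0:
x = 0: LHS = 2·0³ - 2·0² + 2·0 = 0, RHS = 2·0² + 2·0 - 1 = -1; 0 ≤ -1 — FAILS

Because a single integer refutes it, the statement is false.

Answer: False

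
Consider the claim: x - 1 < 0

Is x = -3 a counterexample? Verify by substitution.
Substitute x = -3 into the relation:
x = -3: LHS = (-3) - 1 = -4; -4 < 0 — holds

The claim holds here, so x = -3 is not a counterexample. (A counterexample exists elsewhere, e.g. x = 1.)

Answer: No, x = -3 is not a counterexample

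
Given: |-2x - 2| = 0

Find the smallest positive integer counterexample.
Testing positive integers:
x = 1: LHS = |-2·1 - 2| = |-4| = 4; 4 = 0 — FAILS  ← smallest positive counterexample

Answer: x = 1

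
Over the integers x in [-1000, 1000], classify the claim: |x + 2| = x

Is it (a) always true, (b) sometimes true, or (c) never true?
Over all integers in [-1000, 1000], LHS − RHS is always positive; it is smallest at x = 0, where it equals 2:
x = 0: LHS = |0 + 2| = |2| = 2; 2 = 0 — FAILS
At the ends of the range:
x = -1000: LHS = |(-1000) + 2| = |-998| = 998; 998 = -1000 — FAILS
x = 1000: LHS = |1000 + 2| = |1002| = 1002; 1002 = 1000 — FAILS
Hence LHS − RHS is never 0, i.e. the two sides are never equal, so the claimed relation (=) fails for every integer in [-1000, 1000].

No integer in the range satisfies it.

Answer: Never true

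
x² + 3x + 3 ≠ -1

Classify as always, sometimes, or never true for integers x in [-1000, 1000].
Over all integers in [-1000, 1000], LHS − RHS is always positive; it is smallest at x = -1, where it equals 2:
x = -1: LHS = (-1)² + 3·(-1) + 3 = 1; 1 ≠ -1 — holds
At the ends of the range:
x = -1000: LHS = (-1000)² + 3·(-1000) + 3 = 997003; 997003 ≠ -1 — holds
x = 1000: LHS = 1000² + 3·1000 + 3 = 1003003; 1003003 ≠ -1 — holds
Hence LHS − RHS is never 0, i.e. the two sides are never equal, so the relation holds for every integer in [-1000, 1000].

No counterexample exists.

Answer: Always true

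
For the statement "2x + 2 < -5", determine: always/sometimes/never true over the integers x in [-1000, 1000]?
Holds at x = -4: LHS = 2·(-4) + 2 = -6; -6 < -5 — holds
Fails at x = 0: LHS = 2·0 + 2 = 2; 2 < -5 — FAILS
It is satisfied by some integers in the range but not all.

Answer: Sometimes true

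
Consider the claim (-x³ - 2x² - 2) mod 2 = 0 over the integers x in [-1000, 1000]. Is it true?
The claim fails at x = 1:
x = 1: LHS = (-1³ - 2·1² - 2) mod 2 = (-5) mod 2 = 1; 1 = 0 — FAILS

Because a single integer refutes it, the statement is false.

Answer: False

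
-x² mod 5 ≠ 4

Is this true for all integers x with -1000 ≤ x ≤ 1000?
The claim fails at x = 1:
x = 1: LHS = (-1²) mod 5 = (-1) mod 5 = 4; 4 ≠ 4 — FAILS

Because a single integer refutes it, the statement is false.

Answer: False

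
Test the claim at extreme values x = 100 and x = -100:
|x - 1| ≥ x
x = 100: LHS = |100 - 1| = |99| = 99; 99 ≥ 100 — FAILS
x = -100: LHS = |(-100) - 1| = |-101| = 101; 101 ≥ -100 — holds

Answer: Partially: fails for x = 100, holds for x = -100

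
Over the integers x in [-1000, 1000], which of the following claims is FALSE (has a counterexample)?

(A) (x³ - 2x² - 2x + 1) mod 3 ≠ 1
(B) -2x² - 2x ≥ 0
(A) x = 0: LHS = (0³ - 2·0² - 2·0 + 1) mod 3 = 1 mod 3 = 1; 1 ≠ 1 — FAILS
(B) x = 1: LHS = -2·1² - 2·1 = -4; -4 ≥ 0 — FAILS

Answer: Both A and B are false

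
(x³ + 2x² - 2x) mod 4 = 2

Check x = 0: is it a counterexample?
Substitute x = 0 into the relation:
x = 0: LHS = (0³ + 2·0² - 2·0) mod 4 = 0 mod 4 = 0; 0 = 2 — FAILS

Since the claim fails at x = 0, this value is a counterexample.

Answer: Yes, x = 0 is a counterexample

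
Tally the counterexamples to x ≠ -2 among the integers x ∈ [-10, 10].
Counterexamples in [-10, 10]: {-2}.

Counting them gives 1 values.

Answer: 1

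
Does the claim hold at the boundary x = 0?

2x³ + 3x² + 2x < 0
x = 0: LHS = 2·0³ + 3·0² + 2·0 = 0; 0 < 0 — FAILS

The relation fails at x = 0, so x = 0 is a counterexample.

Answer: No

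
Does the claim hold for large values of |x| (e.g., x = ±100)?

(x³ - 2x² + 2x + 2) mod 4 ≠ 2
x = 100: LHS = (100³ - 2·100² + 2·100 + 2) mod 4 = 980202 mod 4 = 2; 2 ≠ 2 — FAILS
x = -100: LHS = ((-100)³ - 2·(-100)² + 2·(-100) + 2) mod 4 = (-1020198) mod 4 = 2; 2 ≠ 2 — FAILS

Answer: No, fails for both x = 100 and x = -100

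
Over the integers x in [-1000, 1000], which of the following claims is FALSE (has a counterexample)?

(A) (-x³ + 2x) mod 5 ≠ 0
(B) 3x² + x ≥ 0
(A) x = 0: LHS = (-0³ + 2·0) mod 5 = 0 mod 5 = 0; 0 ≠ 0 — FAILS

(B) Over all integers in [-1000, 1000], LHS − RHS is smallest at x = 0, where it equals 0:
x = 0: LHS = 3·0² + 0 = 0; 0 ≥ 0 — holds
At the ends of the range:
x = -1000: LHS = 3·(-1000)² + (-1000) = 2999000; 2999000 ≥ 0 — holds
x = 1000: LHS = 3·1000² + 1000 = 3001000; 3001000 ≥ 0 — holds
Hence LHS − RHS is never negative, i.e. LHS ≥ RHS throughout, so the relation holds for every integer in [-1000, 1000].

Only (A) has a counterexample.

Answer: A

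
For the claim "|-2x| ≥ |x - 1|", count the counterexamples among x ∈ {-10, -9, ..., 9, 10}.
Counterexamples in [-10, 10]: {0}.

Counting them gives 1 values.

Answer: 1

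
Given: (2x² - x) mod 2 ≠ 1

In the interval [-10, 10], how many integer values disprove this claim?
Counterexamples in [-10, 10]: {-9, -7, -5, -3, -1, 1, 3, 5, 7, 9}.

Counting them gives 10 values.

Answer: 10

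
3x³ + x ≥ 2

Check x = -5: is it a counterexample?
Substitute x = -5 into the relation:
x = -5: LHS = 3·(-5)³ + (-5) = -380; -380 ≥ 2 — FAILS

Since the claim fails at x = -5, this value is a counterexample.

Answer: Yes, x = -5 is a counterexample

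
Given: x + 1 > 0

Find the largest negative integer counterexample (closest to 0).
Testing negative integers from -1 downward:
x = -1: LHS = (-1) + 1 = 0; 0 > 0 — FAILS  ← closest negative counterexample to 0

Answer: x = -1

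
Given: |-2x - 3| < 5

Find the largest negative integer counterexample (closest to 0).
Testing negative integers from -1 downward:
x = -1: LHS = |-2·(-1) - 3| = |-1| = 1; 1 < 5 — holds
x = -2: LHS = |-2·(-2) - 3| = |1| = 1; 1 < 5 — holds
x = -3: LHS = |-2·(-3) - 3| = |3| = 3; 3 < 5 — holds
x = -4: LHS = |-2·(-4) - 3| = |5| = 5; 5 < 5 — FAILS  ← closest negative counterexample to 0

Answer: x = -4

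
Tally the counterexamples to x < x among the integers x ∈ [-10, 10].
Counterexamples in [-10, 10]: {-10, -9, -8, -7, -6, -5, -4, -3, -2, -1, 0, 1, 2, 3, 4, 5, 6, 7, 8, 9, 10}.

Counting them gives 21 values.

Answer: 21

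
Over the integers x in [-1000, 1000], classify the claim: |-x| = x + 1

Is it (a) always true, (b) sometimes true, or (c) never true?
Track d = LHS − RHS over the integers in [-1000, 1000]. Equality would need d = 0, but d changes sign only between consecutive integers, jumping over 0:
x = -1: LHS = |-(-1)| = |1| = 1, RHS = (-1) + 1 = 0; 1 = 0 — FAILS  (d = 1)
x = 0: LHS = |-0| = |0| = 0, RHS = 0 + 1 = 1; 0 = 1 — FAILS  (d = -1)
Away from these crossings d keeps a constant sign, and checking every integer in [-1000, 1000] confirms d ≠ 0 throughout. Hence the two sides are never equal, so the claimed relation (=) fails for every integer in [-1000, 1000].

No integer in the range satisfies it.

Answer: Never true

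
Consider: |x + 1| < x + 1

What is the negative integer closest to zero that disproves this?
Testing negative integers from -1 downward:
x = -1: LHS = |(-1) + 1| = |0| = 0, RHS = (-1) + 1 = 0; 0 < 0 — FAILS  ← closest negative counterexample to 0

Answer: x = -1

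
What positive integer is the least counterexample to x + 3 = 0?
Testing positive integers:
x = 1: LHS = 1 + 3 = 4; 4 = 0 — FAILS  ← smallest positive counterexample

Answer: x = 1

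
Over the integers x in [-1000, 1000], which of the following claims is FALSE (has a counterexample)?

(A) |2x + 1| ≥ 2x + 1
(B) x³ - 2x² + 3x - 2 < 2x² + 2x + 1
(A) Over all integers in [-1000, 1000], LHS − RHS is smallest at x = 0, where it equals 0:
x = 0: LHS = |2·0 + 1| = |1| = 1, RHS = 2·0 + 1 = 1; 1 ≥ 1 — holds
At the ends of the range:
x = -1000: LHS = |2·(-1000) + 1| = |-1999| = 1999, RHS = 2·(-1000) + 1 = -1999; 1999 ≥ -1999 — holds
x = 1000: LHS = |2·1000 + 1| = |2001| = 2001, RHS = 2·1000 + 1 = 2001; 2001 ≥ 2001 — holds
Hence LHS − RHS is never negative, i.e. LHS ≥ RHS throughout, so the relation holds for every integer in [-1000, 1000].

(B) x = 4: LHS = 4³ - 2·4² + 3·4 - 2 = 42, RHS = 2·4² + 2·4 + 1 = 41; 42 < 41 — FAILS

Only (B) has a counterexample.

Answer: B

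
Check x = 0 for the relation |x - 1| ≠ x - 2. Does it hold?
x = 0: LHS = |0 - 1| = |-1| = 1, RHS = 0 - 2 = -2; 1 ≠ -2 — holds

The relation is satisfied at x = 0.

Answer: Yes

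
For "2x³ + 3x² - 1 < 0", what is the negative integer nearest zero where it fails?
Testing negative integers from -1 downward:
x = -1: LHS = 2·(-1)³ + 3·(-1)² - 1 = 0; 0 < 0 — FAILS  ← closest negative counterexample to 0

Answer: x = -1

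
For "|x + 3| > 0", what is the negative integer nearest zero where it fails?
Testing negative integers from -1 downward:
x = -1: LHS = |(-1) + 3| = |2| = 2; 2 > 0 — holds
x = -2: LHS = |(-2) + 3| = |1| = 1; 1 > 0 — holds
x = -3: LHS = |(-3) + 3| = |0| = 0; 0 > 0 — FAILS  ← closest negative counterexample to 0

Answer: x = -3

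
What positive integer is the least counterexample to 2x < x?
Testing positive integers:
x = 1: LHS = 2·1 = 2; 2 < 1 — FAILS  ← smallest positive counterexample

Answer: x = 1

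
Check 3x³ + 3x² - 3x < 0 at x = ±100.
x = 100: LHS = 3·100³ + 3·100² - 3·100 = 3029700; 3029700 < 0 — FAILS
x = -100: LHS = 3·(-100)³ + 3·(-100)² - 3·(-100) = -2969700; -2969700 < 0 — holds

Answer: Partially: fails for x = 100, holds for x = -100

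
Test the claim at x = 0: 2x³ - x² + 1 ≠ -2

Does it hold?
x = 0: LHS = 2·0³ - 0² + 1 = 1; 1 ≠ -2 — holds

The relation is satisfied at x = 0.

Answer: Yes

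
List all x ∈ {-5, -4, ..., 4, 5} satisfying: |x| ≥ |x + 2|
Holds for: {-5, -4, -3, -2, -1}
Fails for: {0, 1, 2, 3, 4, 5}

Answer: {-5, -4, -3, -2, -1}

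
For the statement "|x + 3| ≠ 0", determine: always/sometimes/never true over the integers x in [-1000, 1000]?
Holds at x = 0: LHS = |0 + 3| = |3| = 3; 3 ≠ 0 — holds
Fails at x = -3: LHS = |(-3) + 3| = |0| = 0; 0 ≠ 0 — FAILS
It is satisfied by some integers in the range but not all.

Answer: Sometimes true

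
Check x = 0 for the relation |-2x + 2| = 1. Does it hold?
x = 0: LHS = |-2·0 + 2| = |2| = 2; 2 = 1 — FAILS

The relation fails at x = 0, so x = 0 is a counterexample.

Answer: No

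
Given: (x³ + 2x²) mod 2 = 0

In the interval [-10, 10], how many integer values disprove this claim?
Counterexamples in [-10, 10]: {-9, -7, -5, -3, -1, 1, 3, 5, 7, 9}.

Counting them gives 10 values.

Answer: 10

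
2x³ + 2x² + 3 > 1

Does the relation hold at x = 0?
x = 0: LHS = 2·0³ + 2·0² + 3 = 3; 3 > 1 — holds

The relation is satisfied at x = 0.

Answer: Yes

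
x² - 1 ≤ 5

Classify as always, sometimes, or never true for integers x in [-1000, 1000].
Holds at x = 0: LHS = 0² - 1 = -1; -1 ≤ 5 — holds
Fails at x = 3: LHS = 3² - 1 = 8; 8 ≤ 5 — FAILS
It is satisfied by some integers in the range but not all.

Answer: Sometimes true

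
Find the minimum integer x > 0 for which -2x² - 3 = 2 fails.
Testing positive integers:
x = 1: LHS = -2·1² - 3 = -5; -5 = 2 — FAILS  ← smallest positive counterexample

Answer: x = 1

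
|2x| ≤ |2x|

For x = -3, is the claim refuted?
Substitute x = -3 into the relation:
x = -3: LHS = |2·(-3)| = |-6| = 6, RHS = |2·(-3)| = |-6| = 6; 6 ≤ 6 — holds

The relation holds at x = -3, so it is not a counterexample.

Answer: No, x = -3 is not a counterexample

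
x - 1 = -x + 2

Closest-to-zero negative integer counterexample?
Testing negative integers from -1 downward:
x = -1: LHS = (-1) - 1 = -2, RHS = -(-1) + 2 = 3; -2 = 3 — FAILS  ← closest negative counterexample to 0

Answer: x = -1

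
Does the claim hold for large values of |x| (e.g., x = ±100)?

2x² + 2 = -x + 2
x = 100: LHS = 2·100² + 2 = 20002, RHS = -100 + 2 = -98; 20002 = -98 — FAILS
x = -100: LHS = 2·(-100)² + 2 = 20002, RHS = -(-100) + 2 = 102; 20002 = 102 — FAILS

Answer: No, fails for both x = 100 and x = -100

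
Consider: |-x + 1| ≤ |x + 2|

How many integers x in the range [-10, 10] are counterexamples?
Counterexamples in [-10, 10]: {-10, -9, -8, -7, -6, -5, -4, -3, -2, -1}.

Counting them gives 10 values.

Answer: 10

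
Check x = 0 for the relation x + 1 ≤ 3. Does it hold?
x = 0: LHS = 0 + 1 = 1; 1 ≤ 3 — holds

The relation is satisfied at x = 0.

Answer: Yes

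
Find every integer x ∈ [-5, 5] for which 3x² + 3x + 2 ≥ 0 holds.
Over all integers in [-5, 5], LHS − RHS is smallest at x = 0, where it equals 2:
x = 0: LHS = 3·0² + 3·0 + 2 = 2; 2 ≥ 0 — holds
At the ends of the range:
x = -5: LHS = 3·(-5)² + 3·(-5) + 2 = 62; 62 ≥ 0 — holds
x = 5: LHS = 3·5² + 3·5 + 2 = 92; 92 ≥ 0 — holds
Hence LHS − RHS is never negative, i.e. LHS ≥ RHS throughout, so the relation holds for every integer in [-5, 5].

Answer: All integers in [-5, 5]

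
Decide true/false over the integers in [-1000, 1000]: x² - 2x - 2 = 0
The claim fails at x = 0:
x = 0: LHS = 0² - 2·0 - 2 = -2; -2 = 0 — FAILS

Because a single integer refutes it, the statement is false.

Answer: False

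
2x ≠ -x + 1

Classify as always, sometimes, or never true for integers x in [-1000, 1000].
Track d = LHS − RHS over the integers in [-1000, 1000]. Equality would need d = 0, but d changes sign only between consecutive integers, jumping over 0:
x = 0: LHS = 2·0 = 0, RHS = -0 + 1 = 1; 0 ≠ 1 — holds  (d = -1)
x = 1: LHS = 2·1 = 2, RHS = -1 + 1 = 0; 2 ≠ 0 — holds  (d = 2)
Away from these crossings d keeps a constant sign, and checking every integer in [-1000, 1000] confirms d ≠ 0 throughout. Hence the two sides are never equal, so the relation holds for every integer in [-1000, 1000].

No counterexample exists.

Answer: Always true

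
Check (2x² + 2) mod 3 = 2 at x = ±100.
x = 100: LHS = (2·100² + 2) mod 3 = 20002 mod 3 = 1; 1 = 2 — FAILS
x = -100: LHS = (2·(-100)² + 2) mod 3 = 20002 mod 3 = 1; 1 = 2 — FAILS

Answer: No, fails for both x = 100 and x = -100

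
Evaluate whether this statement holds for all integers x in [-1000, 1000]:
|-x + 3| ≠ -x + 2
Over all integers in [-1000, 1000], LHS − RHS is always positive; it is smallest at x = 0, where it equals 1:
x = 0: LHS = |-0 + 3| = |3| = 3, RHS = -0 + 2 = 2; 3 ≠ 2 — holds
At the ends of the range:
x = -1000: LHS = |-(-1000) + 3| = |1003| = 1003, RHS = -(-1000) + 2 = 1002; 1003 ≠ 1002 — holds
x = 1000: LHS = |-1000 + 3| = |-997| = 997, RHS = -1000 + 2 = -998; 997 ≠ -998 — holds
Hence LHS − RHS is never 0, i.e. the two sides are never equal, so the relation holds for every integer in [-1000, 1000].

No counterexample exists.

Answer: True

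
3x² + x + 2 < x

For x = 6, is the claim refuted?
Substitute x = 6 into the relation:
x = 6: LHS = 3·6² + 6 + 2 = 116; 116 < 6 — FAILS

Since the claim fails at x = 6, this value is a counterexample.

Answer: Yes, x = 6 is a counterexample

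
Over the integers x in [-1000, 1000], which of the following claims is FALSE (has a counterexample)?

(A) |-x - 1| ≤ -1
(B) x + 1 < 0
(A) x = 0: LHS = |-0 - 1| = |-1| = 1; 1 ≤ -1 — FAILS
(B) x = 0: LHS = 0 + 1 = 1; 1 < 0 — FAILS

Answer: Both A and B are false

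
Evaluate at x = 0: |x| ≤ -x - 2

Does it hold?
x = 0: LHS = |0| = 0, RHS = -0 - 2 = -2; 0 ≤ -2 — FAILS

The relation fails at x = 0, so x = 0 is a counterexample.

Answer: No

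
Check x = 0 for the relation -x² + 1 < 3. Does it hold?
x = 0: LHS = -0² + 1 = 1; 1 < 3 — holds

The relation is satisfied at x = 0.

Answer: Yes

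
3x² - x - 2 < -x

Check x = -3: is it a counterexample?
Substitute x = -3 into the relation:
x = -3: LHS = 3·(-3)² - (-3) - 2 = 28, RHS = -(-3) = 3; 28 < 3 — FAILS

Since the claim fails at x = -3, this value is a counterexample.

Answer: Yes, x = -3 is a counterexample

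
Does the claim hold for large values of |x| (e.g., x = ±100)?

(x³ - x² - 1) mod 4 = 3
x = 100: LHS = (100³ - 100² - 1) mod 4 = 989999 mod 4 = 3; 3 = 3 — holds
x = -100: LHS = ((-100)³ - (-100)² - 1) mod 4 = (-1010001) mod 4 = 3; 3 = 3 — holds

Answer: Yes, holds for both x = 100 and x = -100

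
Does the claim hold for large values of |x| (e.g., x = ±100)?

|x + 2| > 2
x = 100: LHS = |100 + 2| = |102| = 102; 102 > 2 — holds
x = -100: LHS = |(-100) + 2| = |-98| = 98; 98 > 2 — holds

Answer: Yes, holds for both x = 100 and x = -100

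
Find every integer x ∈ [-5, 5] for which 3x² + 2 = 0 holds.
Over all integers in [-5, 5], LHS − RHS is always positive; it is smallest at x = 0, where it equals 2:
x = 0: LHS = 3·0² + 2 = 2; 2 = 0 — FAILS
At the ends of the range:
x = -5: LHS = 3·(-5)² + 2 = 77; 77 = 0 — FAILS
x = 5: LHS = 3·5² + 2 = 77; 77 = 0 — FAILS
Hence LHS − RHS is never 0, i.e. the two sides are never equal, so the claimed relation (=) fails for every integer in [-5, 5].

Answer: None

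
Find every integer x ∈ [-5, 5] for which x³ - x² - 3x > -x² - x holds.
Holds for: {-1, 2, 3, 4, 5}
Fails for: {-5, -4, -3, -2, 0, 1}

Answer: {-1, 2, 3, 4, 5}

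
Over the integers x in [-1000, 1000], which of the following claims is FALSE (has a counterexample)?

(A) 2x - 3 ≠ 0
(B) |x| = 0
(A) Track d = LHS − RHS over the integers in [-1000, 1000]. Equality would need d = 0, but d changes sign only between consecutive integers, jumping over 0:
x = 1: LHS = 2·1 - 3 = -1; -1 ≠ 0 — holds  (d = -1)
x = 2: LHS = 2·2 - 3 = 1; 1 ≠ 0 — holds  (d = 1)
Away from these crossings d keeps a constant sign, and checking every integer in [-1000, 1000] confirms d ≠ 0 throughout. Hence the two sides are never equal, so the relation holds for every integer in [-1000, 1000].

(B) x = 1: LHS = |1| = 1; 1 = 0 — FAILS

Only (B) has a counterexample.

Answer: B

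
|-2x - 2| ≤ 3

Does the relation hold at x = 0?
x = 0: LHS = |-2·0 - 2| = |-2| = 2; 2 ≤ 3 — holds

The relation is satisfied at x = 0.

Answer: Yes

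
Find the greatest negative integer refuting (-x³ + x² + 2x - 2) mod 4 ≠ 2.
Testing negative integers from -1 downward:
x = -1: LHS = (-(-1)³ + (-1)² + 2·(-1) - 2) mod 4 = (-2) mod 4 = 2; 2 ≠ 2 — FAILS  ← closest negative counterexample to 0

Answer: x = -1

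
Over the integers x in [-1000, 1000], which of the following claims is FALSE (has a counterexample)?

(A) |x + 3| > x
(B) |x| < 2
(A) Over all integers in [-1000, 1000], LHS − RHS is smallest at x = 0, where it equals 3:
x = 0: LHS = |0 + 3| = |3| = 3; 3 > 0 — holds
At the ends of the range:
x = -1000: LHS = |(-1000) + 3| = |-997| = 997; 997 > -1000 — holds
x = 1000: LHS = |1000 + 3| = |1003| = 1003; 1003 > 1000 — holds
Hence LHS − RHS is never zero or negative, i.e. LHS > RHS throughout, so the relation holds for every integer in [-1000, 1000].

(B) x = 2: LHS = |2| = 2; 2 < 2 — FAILS

Only (B) has a counterexample.

Answer: B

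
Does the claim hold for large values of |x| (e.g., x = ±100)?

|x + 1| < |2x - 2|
x = 100: LHS = |100 + 1| = |101| = 101, RHS = |2·100 - 2| = |198| = 198; 101 < 198 — holds
x = -100: LHS = |(-100) + 1| = |-99| = 99, RHS = |2·(-100) - 2| = |-202| = 202; 99 < 202 — holds

Answer: Yes, holds for both x = 100 and x = -100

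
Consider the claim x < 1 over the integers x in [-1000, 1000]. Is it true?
The claim fails at x = 1:
x = 1: 1 < 1 — FAILS

Because a single integer refutes it, the statement is false.

Answer: False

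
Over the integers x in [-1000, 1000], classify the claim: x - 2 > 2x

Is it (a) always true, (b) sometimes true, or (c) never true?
Holds at x = -3: LHS = (-3) - 2 = -5, RHS = 2·(-3) = -6; -5 > -6 — holds
Fails at x = 0: LHS = 0 - 2 = -2, RHS = 2·0 = 0; -2 > 0 — FAILS
It is satisfied by some integers in the range but not all.

Answer: Sometimes true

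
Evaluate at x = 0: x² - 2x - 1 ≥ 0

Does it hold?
x = 0: LHS = 0² - 2·0 - 1 = -1; -1 ≥ 0 — FAILS

The relation fails at x = 0, so x = 0 is a counterexample.

Answer: No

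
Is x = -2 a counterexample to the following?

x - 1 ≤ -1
Substitute x = -2 into the relation:
x = -2: LHS = (-2) - 1 = -3; -3 ≤ -1 — holds

The claim holds here, so x = -2 is not a counterexample. (A counterexample exists elsewhere, e.g. x = 1.)

Answer: No, x = -2 is not a counterexample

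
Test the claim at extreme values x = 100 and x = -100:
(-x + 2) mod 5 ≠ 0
x = 100: LHS = (-100 + 2) mod 5 = (-98) mod 5 = 2; 2 ≠ 0 — holds
x = -100: LHS = (-(-100) + 2) mod 5 = 102 mod 5 = 2; 2 ≠ 0 — holds

Answer: Yes, holds for both x = 100 and x = -100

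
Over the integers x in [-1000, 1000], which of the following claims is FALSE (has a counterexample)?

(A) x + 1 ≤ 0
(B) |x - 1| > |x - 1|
(A) x = 0: LHS = 0 + 1 = 1; 1 ≤ 0 — FAILS
(B) x = 0: LHS = |0 - 1| = |-1| = 1, RHS = |0 - 1| = |-1| = 1; 1 > 1 — FAILS

Answer: Both A and B are false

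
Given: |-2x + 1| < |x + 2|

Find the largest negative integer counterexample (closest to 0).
Testing negative integers from -1 downward:
x = -1: LHS = |-2·(-1) + 1| = |3| = 3, RHS = |(-1) + 2| = |1| = 1; 3 < 1 — FAILS  ← closest negative counterexample to 0

Answer: x = -1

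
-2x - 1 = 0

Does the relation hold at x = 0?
x = 0: LHS = -2·0 - 1 = -1; -1 = 0 — FAILS

The relation fails at x = 0, so x = 0 is a counterexample.

Answer: No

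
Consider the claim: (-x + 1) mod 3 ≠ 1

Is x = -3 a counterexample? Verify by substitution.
Substitute x = -3 into the relation:
x = -3: LHS = (-(-3) + 1) mod 3 = 4 mod 3 = 1; 1 ≠ 1 — FAILS

Since the claim fails at x = -3, this value is a counterexample.

Answer: Yes, x = -3 is a counterexample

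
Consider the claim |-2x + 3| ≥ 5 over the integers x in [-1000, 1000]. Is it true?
The claim fails at x = 0:
x = 0: LHS = |-2·0 + 3| = |3| = 3; 3 ≥ 5 — FAILS

Because a single integer refutes it, the statement is false.

Answer: False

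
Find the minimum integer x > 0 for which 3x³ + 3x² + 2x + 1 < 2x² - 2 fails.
Testing positive integers:
x = 1: LHS = 3·1³ + 3·1² + 2·1 + 1 = 9, RHS = 2·1² - 2 = 0; 9 < 0 — FAILS  ← smallest positive counterexample

Answer: x = 1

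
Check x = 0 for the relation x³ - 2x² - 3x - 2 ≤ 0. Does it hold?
x = 0: LHS = 0³ - 2·0² - 3·0 - 2 = -2; -2 ≤ 0 — holds

The relation is satisfied at x = 0.

Answer: Yes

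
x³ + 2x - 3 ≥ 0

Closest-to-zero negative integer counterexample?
Testing negative integers from -1 downward:
x = -1: LHS = (-1)³ + 2·(-1) - 3 = -6; -6 ≥ 0 — FAILS  ← closest negative counterexample to 0

Answer: x = -1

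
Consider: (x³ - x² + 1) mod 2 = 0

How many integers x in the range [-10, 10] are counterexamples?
Counterexamples in [-10, 10]: {-10, -9, -8, -7, -6, -5, -4, -3, -2, -1, 0, 1, 2, 3, 4, 5, 6, 7, 8, 9, 10}.

Counting them gives 21 values.

Answer: 21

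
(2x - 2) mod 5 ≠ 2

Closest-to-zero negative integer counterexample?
Testing negative integers from -1 downward:
x = -1: LHS = (2·(-1) - 2) mod 5 = (-4) mod 5 = 1; 1 ≠ 2 — holds
x = -2: LHS = (2·(-2) - 2) mod 5 = (-6) mod 5 = 4; 4 ≠ 2 — holds
x = -3: LHS = (2·(-3) - 2) mod 5 = (-8) mod 5 = 2; 2 ≠ 2 — FAILS  ← closest negative counterexample to 0

Answer: x = -3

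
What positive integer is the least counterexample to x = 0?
Testing positive integers:
x = 1: 1 = 0 — FAILS  ← smallest positive counterexample

Answer: x = 1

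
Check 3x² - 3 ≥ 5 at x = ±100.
x = 100: LHS = 3·100² - 3 = 29997; 29997 ≥ 5 — holds
x = -100: LHS = 3·(-100)² - 3 = 29997; 29997 ≥ 5 — holds

Answer: Yes, holds for both x = 100 and x = -100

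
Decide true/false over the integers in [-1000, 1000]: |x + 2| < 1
The claim fails at x = 0:
x = 0: LHS = |0 + 2| = |2| = 2; 2 < 1 — FAILS

Because a single integer refutes it, the statement is false.

Answer: False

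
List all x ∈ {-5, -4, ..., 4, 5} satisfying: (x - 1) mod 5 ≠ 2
Holds for: {-5, -4, -3, -1, 0, 1, 2, 4, 5}
Fails for: {-2, 3}

Answer: {-5, -4, -3, -1, 0, 1, 2, 4, 5}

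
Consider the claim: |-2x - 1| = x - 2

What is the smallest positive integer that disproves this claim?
Testing positive integers:
x = 1: LHS = |-2·1 - 1| = |-3| = 3, RHS = 1 - 2 = -1; 3 = -1 — FAILS  ← smallest positive counterexample

Answer: x = 1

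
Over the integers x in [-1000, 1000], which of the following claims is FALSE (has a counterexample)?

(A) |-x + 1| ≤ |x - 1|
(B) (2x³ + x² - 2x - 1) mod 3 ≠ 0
(A) Over all integers in [-1000, 1000], LHS − RHS is largest at x = 0, where it equals 0:
x = 0: LHS = |-0 + 1| = |1| = 1, RHS = |0 - 1| = |-1| = 1; 1 ≤ 1 — holds
At the ends of the range:
x = -1000: LHS = |-(-1000) + 1| = |1001| = 1001, RHS = |(-1000) - 1| = |-1001| = 1001; 1001 ≤ 1001 — holds
x = 1000: LHS = |-1000 + 1| = |-999| = 999, RHS = |1000 - 1| = |999| = 999; 999 ≤ 999 — holds
Hence LHS − RHS is never positive, i.e. LHS ≤ RHS throughout, so the relation holds for every integer in [-1000, 1000].

(B) x = 1: LHS = (2·1³ + 1² - 2·1 - 1) mod 3 = 0 mod 3 = 0; 0 ≠ 0 — FAILS

Only (B) has a counterexample.

Answer: B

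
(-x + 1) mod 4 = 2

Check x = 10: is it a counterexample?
Substitute x = 10 into the relation:
x = 10: LHS = (-10 + 1) mod 4 = (-9) mod 4 = 3; 3 = 2 — FAILS

Since the claim fails at x = 10, this value is a counterexample.

Answer: Yes, x = 10 is a counterexample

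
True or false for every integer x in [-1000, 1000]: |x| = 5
The claim fails at x = 0:
x = 0: LHS = |0| = 0; 0 = 5 — FAILS

Because a single integer refutes it, the statement is false.

Answer: False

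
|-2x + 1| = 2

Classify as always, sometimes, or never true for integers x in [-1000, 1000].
Track d = LHS − RHS over the integers in [-1000, 1000]. Equality would need d = 0, but d changes sign only between consecutive integers, jumping over 0:
x = -1: LHS = |-2·(-1) + 1| = |3| = 3; 3 = 2 — FAILS  (d = 1)
x = 0: LHS = |-2·0 + 1| = |1| = 1; 1 = 2 — FAILS  (d = -1)
x = 1: LHS = |-2·1 + 1| = |-1| = 1; 1 = 2 — FAILS  (d = -1)
x = 2: LHS = |-2·2 + 1| = |-3| = 3; 3 = 2 — FAILS  (d = 1)
Away from these crossings d keeps a constant sign, and checking every integer in [-1000, 1000] confirms d ≠ 0 throughout. Hence the two sides are never equal, so the claimed relation (=) fails for every integer in [-1000, 1000].

No integer in the range satisfies it.

Answer: Never true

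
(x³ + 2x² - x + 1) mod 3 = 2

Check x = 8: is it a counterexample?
Substitute x = 8 into the relation:
x = 8: LHS = (8³ + 2·8² - 8 + 1) mod 3 = 633 mod 3 = 0; 0 = 2 — FAILS

Since the claim fails at x = 8, this value is a counterexample.

Answer: Yes, x = 8 is a counterexample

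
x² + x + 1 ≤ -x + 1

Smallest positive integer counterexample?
Testing positive integers:
x = 1: LHS = 1² + 1 + 1 = 3, RHS = -1 + 1 = 0; 3 ≤ 0 — FAILS  ← smallest positive counterexample

Answer: x = 1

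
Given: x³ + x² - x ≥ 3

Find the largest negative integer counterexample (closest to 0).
Testing negative integers from -1 downward:
x = -1: LHS = (-1)³ + (-1)² - (-1) = 1; 1 ≥ 3 — FAILS  ← closest negative counterexample to 0

Answer: x = -1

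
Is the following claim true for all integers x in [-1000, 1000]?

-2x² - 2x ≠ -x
The claim fails at x = 0:
x = 0: LHS = -2·0² - 2·0 = 0, RHS = -0 = 0; 0 ≠ 0 — FAILS

Because a single integer refutes it, the statement is false.

Answer: False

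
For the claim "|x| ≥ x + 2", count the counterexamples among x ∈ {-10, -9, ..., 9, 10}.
Counterexamples in [-10, 10]: {0, 1, 2, 3, 4, 5, 6, 7, 8, 9, 10}.

Counting them gives 11 values.

Answer: 11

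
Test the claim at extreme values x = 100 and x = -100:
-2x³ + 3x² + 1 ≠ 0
x = 100: LHS = -2·100³ + 3·100² + 1 = -1969999; -1969999 ≠ 0 — holds
x = -100: LHS = -2·(-100)³ + 3·(-100)² + 1 = 2030001; 2030001 ≠ 0 — holds

Answer: Yes, holds for both x = 100 and x = -100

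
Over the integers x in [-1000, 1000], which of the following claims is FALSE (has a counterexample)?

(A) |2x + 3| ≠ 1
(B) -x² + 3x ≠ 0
(A) x = -1: LHS = |2·(-1) + 3| = |1| = 1; 1 ≠ 1 — FAILS
(B) x = 0: LHS = -0² + 3·0 = 0; 0 ≠ 0 — FAILS

Answer: Both A and B are false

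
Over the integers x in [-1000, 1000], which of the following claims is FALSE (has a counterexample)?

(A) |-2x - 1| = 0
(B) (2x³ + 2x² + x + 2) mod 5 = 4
(A) x = 0: LHS = |-2·0 - 1| = |-1| = 1; 1 = 0 — FAILS
(B) x = 0: LHS = (2·0³ + 2·0² + 0 + 2) mod 5 = 2 mod 5 = 2; 2 = 4 — FAILS

Answer: Both A and B are false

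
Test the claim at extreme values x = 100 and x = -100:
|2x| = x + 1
x = 100: LHS = |2·100| = |200| = 200, RHS = 100 + 1 = 101; 200 = 101 — FAILS
x = -100: LHS = |2·(-100)| = |-200| = 200, RHS = (-100) + 1 = -99; 200 = -99 — FAILS

Answer: No, fails for both x = 100 and x = -100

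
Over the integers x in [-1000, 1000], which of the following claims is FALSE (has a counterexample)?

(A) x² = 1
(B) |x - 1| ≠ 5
(A) x = 0: LHS = 0² = 0; 0 = 1 — FAILS
(B) x = -4: LHS = |(-4) - 1| = |-5| = 5; 5 ≠ 5 — FAILS

Answer: Both A and B are false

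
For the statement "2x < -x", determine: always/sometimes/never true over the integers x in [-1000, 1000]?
Holds at x = -1: LHS = 2·(-1) = -2, RHS = -(-1) = 1; -2 < 1 — holds
Fails at x = 0: LHS = 2·0 = 0, RHS = -0 = 0; 0 < 0 — FAILS
It is satisfied by some integers in the range but not all.

Answer: Sometimes true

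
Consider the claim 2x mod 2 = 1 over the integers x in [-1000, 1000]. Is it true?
The claim fails at x = 0:
x = 0: LHS = (2·0) mod 2 = 0 mod 2 = 0; 0 = 1 — FAILS

Because a single integer refutes it, the statement is false.

Answer: False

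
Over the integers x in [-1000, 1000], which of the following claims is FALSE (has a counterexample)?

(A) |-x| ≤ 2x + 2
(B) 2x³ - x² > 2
(A) x = -1: LHS = |-(-1)| = |1| = 1, RHS = 2·(-1) + 2 = 0; 1 ≤ 0 — FAILS
(B) x = 0: LHS = 2·0³ - 0² = 0; 0 > 2 — FAILS

Answer: Both A and B are false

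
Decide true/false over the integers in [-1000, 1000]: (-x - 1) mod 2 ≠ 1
The claim fails at x = 0:
x = 0: LHS = (-0 - 1) mod 2 = (-1) mod 2 = 1; 1 ≠ 1 — FAILS

Because a single integer refutes it, the statement is false.

Answer: False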